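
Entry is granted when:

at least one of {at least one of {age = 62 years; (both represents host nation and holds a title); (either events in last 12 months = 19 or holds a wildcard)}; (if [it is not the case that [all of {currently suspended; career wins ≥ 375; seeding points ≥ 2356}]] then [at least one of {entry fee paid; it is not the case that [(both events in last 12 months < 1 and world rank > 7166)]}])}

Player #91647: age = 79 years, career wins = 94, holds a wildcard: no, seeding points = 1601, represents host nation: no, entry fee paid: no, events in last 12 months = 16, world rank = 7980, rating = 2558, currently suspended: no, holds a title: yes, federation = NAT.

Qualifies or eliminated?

Qualifies

Atomic conditions:
  age = 62 years: 79 == 62 is false
  represents host nation: no → false
  holds a title: yes → true
  events in last 12 months = 19: 16 == 19 is false
  holds a wildcard: no → false
  currently suspended: no → false
  career wins ≥ 375: 94 ≥ 375 is false
  seeding points ≥ 2356: 1601 ≥ 2356 is false
  entry fee paid: no → false
  events in last 12 months < 1: 16 < 1 is false
  world rank > 7166: 7980 > 7166 is true
Combine:
[1.2] false AND true = false
[1.3] false OR false = false
[1] false OR false OR false = false
[2.1.1] false AND false AND false = false
[2.1] NOT false = true
[2.2.2.1] false AND true = false
[2.2.2] NOT false = true
[2.2] false OR true = true
[2] true → true = true
[root] false OR true = true
Overall: true → qualifies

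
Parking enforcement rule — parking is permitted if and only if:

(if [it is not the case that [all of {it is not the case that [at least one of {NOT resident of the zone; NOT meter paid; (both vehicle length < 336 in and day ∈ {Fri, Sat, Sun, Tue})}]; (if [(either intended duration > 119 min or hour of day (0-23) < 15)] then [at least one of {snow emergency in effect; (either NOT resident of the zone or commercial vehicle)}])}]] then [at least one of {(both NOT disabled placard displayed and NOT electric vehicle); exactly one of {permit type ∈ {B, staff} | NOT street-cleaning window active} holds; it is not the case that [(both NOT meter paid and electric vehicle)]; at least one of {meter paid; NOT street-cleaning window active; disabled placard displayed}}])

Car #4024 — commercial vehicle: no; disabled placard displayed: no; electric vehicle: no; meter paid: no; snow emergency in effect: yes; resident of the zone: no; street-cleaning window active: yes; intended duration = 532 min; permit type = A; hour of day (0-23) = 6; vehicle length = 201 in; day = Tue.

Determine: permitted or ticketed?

Atomic conditions:
  NOT resident of the zone: no → true
  NOT meter paid: no → true
  vehicle length < 336 in: 201 < 336 is true
  day ∈ {Fri, Sat, Sun, Tue}: Tue is in the set → true
  intended duration > 119 min: 532 > 119 is true
  hour of day (0-23) < 15: 6 < 15 is true
  snow emergency in effect: yes → true
  commercial vehicle: no → false
  NOT disabled placard displayed: no → true
  NOT electric vehicle: no → true
  permit type ∈ {B, staff}: A is not in the set → false
  NOT street-cleaning window active: yes → false
  electric vehicle: no → false
  meter paid: no → false
  disabled placard displayed: no → false
Combine:
[1.1.1.1.3] true AND true = true
[1.1.1.1] true OR true OR true = true
[1.1.1] NOT true = false
[1.1.2.1] true OR true = true
[1.1.2.2.2] true OR false = true
[1.1.2.2] true OR true = true
[1.1.2] true → true = true
[1.1] false AND true = false
[1] NOT false = true
[2.1] true AND true = true
[2.2] exactly-one(false, false) = false
[2.3.1] true AND false = false
[2.3] NOT false = true
[2.4] false OR false OR false = false
[2] true OR false OR true OR false = true
[root] true → true = true
Overall: true → permitted

Permitted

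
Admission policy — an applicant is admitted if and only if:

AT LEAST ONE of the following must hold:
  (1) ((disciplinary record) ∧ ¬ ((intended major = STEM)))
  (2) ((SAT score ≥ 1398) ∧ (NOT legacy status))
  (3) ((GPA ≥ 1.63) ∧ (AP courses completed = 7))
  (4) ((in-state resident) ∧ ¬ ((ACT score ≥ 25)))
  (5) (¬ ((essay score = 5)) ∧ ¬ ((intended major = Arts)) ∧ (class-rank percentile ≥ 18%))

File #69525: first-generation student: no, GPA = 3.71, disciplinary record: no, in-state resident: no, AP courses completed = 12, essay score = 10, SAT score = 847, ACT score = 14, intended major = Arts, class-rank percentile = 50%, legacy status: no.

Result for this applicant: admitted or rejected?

Rejected

Atomic conditions:
  disciplinary record: no → false
  intended major = STEM: Arts == STEM is false
  SAT score ≥ 1398: 847 ≥ 1398 is false
  NOT legacy status: no → true
  GPA ≥ 1.63: 3.71 ≥ 1.63 is true
  AP courses completed = 7: 12 == 7 is false
  in-state resident: no → false
  ACT score ≥ 25: 14 ≥ 25 is false
  essay score = 5: 10 == 5 is false
  intended major = Arts: Arts == Arts is true
  class-rank percentile ≥ 18%: 50 ≥ 18 is true
Combine:
[1.2] NOT false = true
[1] false AND true = false
[2] false AND true = false
[3] true AND false = false
[4.2] NOT false = true
[4] false AND true = false
[5.1] NOT false = true
[5.2] NOT true = false
[5] true AND false AND true = false
[root] false OR false OR false OR false OR false = false
Overall: false → rejected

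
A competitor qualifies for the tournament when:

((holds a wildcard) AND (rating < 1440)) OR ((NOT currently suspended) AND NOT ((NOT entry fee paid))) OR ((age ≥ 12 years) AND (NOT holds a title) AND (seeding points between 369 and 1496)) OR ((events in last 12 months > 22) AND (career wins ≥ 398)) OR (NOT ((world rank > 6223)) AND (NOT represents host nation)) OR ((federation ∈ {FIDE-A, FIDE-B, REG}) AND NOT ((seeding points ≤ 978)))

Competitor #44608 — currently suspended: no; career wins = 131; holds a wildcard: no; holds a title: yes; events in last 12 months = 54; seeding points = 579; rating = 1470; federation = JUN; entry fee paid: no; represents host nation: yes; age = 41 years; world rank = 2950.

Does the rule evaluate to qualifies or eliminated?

Eliminated

Atomic conditions:
  holds a wildcard: no → false
  rating < 1440: 1470 < 1440 is false
  NOT currently suspended: no → true
  NOT entry fee paid: no → true
  age ≥ 12 years: 41 ≥ 12 is true
  NOT holds a title: yes → false
  seeding points between 369 and 1496: 579 in [369, 1496] is true
  events in last 12 months > 22: 54 > 22 is true
  career wins ≥ 398: 131 ≥ 398 is false
  world rank > 6223: 2950 > 6223 is false
  NOT represents host nation: yes → false
  federation ∈ {FIDE-A, FIDE-B, REG}: JUN is not in the set → false
  seeding points ≤ 978: 579 ≤ 978 is true
Combine:
[1] false AND false = false
[2.2] NOT true = false
[2] true AND false = false
[3] true AND false AND true = false
[4] true AND false = false
[5.1] NOT false = true
[5] true AND false = false
[6.2] NOT true = false
[6] false AND false = false
[root] false OR false OR false OR false OR false OR false = false
Overall: false → eliminated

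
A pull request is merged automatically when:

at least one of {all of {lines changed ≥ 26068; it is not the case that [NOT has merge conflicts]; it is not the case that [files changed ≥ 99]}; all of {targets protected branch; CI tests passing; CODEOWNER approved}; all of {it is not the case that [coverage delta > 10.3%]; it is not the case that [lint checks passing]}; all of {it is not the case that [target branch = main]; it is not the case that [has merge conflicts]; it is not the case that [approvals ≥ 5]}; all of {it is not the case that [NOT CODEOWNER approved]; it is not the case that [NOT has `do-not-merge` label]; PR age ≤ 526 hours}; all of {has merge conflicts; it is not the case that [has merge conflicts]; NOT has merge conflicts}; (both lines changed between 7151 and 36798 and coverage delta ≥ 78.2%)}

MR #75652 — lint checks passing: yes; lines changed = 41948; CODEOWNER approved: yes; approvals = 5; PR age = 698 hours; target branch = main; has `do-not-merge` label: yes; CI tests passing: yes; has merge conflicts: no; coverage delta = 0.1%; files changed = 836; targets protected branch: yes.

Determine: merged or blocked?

Atomic conditions:
  lines changed ≥ 26068: 41948 ≥ 26068 is true
  NOT has merge conflicts: no → true
  files changed ≥ 99: 836 ≥ 99 is true
  targets protected branch: yes → true
  CI tests passing: yes → true
  CODEOWNER approved: yes → true
  coverage delta > 10.3%: 0.1 > 10.3 is false
  lint checks passing: yes → true
  target branch = main: main == main is true
  has merge conflicts: no → false
  approvals ≥ 5: 5 ≥ 5 is true
  NOT CODEOWNER approved: yes → false
  NOT has `do-not-merge` label: yes → false
  PR age ≤ 526 hours: 698 ≤ 526 is false
  lines changed between 7151 and 36798: 41948 in [7151, 36798] is false
  coverage delta ≥ 78.2%: 0.1 ≥ 78.2 is false
Combine:
[1.2] NOT true = false
[1.3] NOT true = false
[1] true AND false AND false = false
[2] true AND true AND true = true
[3.1] NOT false = true
[3.2] NOT true = false
[3] true AND false = false
[4.1] NOT true = false
[4.2] NOT false = true
[4.3] NOT true = false
[4] false AND true AND false = false
[5.1] NOT false = true
[5.2] NOT false = true
[5] true AND true AND false = false
[6.2] NOT false = true
[6] false AND true AND true = false
[7] false AND false = false
[root] false OR true OR false OR false OR false OR false OR false = true
Overall: true → merged

Merged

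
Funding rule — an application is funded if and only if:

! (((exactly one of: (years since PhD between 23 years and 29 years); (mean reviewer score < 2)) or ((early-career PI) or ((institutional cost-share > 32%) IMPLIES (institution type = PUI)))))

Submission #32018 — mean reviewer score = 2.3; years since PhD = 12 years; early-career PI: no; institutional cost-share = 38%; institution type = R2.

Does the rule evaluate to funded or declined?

Funded

Atomic conditions:
  years since PhD between 23 years and 29 years: 12 in [23, 29] is false
  mean reviewer score < 2: 2.3 < 2 is false
  early-career PI: no → false
  institutional cost-share > 32%: 38 > 32 is true
  institution type = PUI: R2 == PUI is false
Combine:
[1.1] exactly-one(false, false) = false
[1.2.2] true → false = false
[1.2] false OR false = false
[1] false OR false = false
[root] NOT false = true
Overall: true → funded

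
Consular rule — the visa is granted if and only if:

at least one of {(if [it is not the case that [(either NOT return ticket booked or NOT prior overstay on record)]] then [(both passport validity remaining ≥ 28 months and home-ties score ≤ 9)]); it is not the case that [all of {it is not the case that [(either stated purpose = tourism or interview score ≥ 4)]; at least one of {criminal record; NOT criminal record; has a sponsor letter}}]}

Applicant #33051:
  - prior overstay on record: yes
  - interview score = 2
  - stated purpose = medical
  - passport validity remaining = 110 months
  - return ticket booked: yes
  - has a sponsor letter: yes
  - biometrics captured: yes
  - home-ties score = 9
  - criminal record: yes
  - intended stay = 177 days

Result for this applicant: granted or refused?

Atomic conditions:
  NOT return ticket booked: yes → false
  NOT prior overstay on record: yes → false
  passport validity remaining ≥ 28 months: 110 ≥ 28 is true
  home-ties score ≤ 9: 9 ≤ 9 is true
  stated purpose = tourism: medical == tourism is false
  interview score ≥ 4: 2 ≥ 4 is false
  criminal record: yes → true
  NOT criminal record: yes → false
  has a sponsor letter: yes → true
Combine:
[1.1.1] false OR false = false
[1.1] NOT false = true
[1.2] true AND true = true
[1] true → true = true
[2.1.1.1] false OR false = false
[2.1.1] NOT false = true
[2.1.2] true OR false OR true = true
[2.1] true AND true = true
[2] NOT true = false
[root] true OR false = true
Overall: true → granted

Granted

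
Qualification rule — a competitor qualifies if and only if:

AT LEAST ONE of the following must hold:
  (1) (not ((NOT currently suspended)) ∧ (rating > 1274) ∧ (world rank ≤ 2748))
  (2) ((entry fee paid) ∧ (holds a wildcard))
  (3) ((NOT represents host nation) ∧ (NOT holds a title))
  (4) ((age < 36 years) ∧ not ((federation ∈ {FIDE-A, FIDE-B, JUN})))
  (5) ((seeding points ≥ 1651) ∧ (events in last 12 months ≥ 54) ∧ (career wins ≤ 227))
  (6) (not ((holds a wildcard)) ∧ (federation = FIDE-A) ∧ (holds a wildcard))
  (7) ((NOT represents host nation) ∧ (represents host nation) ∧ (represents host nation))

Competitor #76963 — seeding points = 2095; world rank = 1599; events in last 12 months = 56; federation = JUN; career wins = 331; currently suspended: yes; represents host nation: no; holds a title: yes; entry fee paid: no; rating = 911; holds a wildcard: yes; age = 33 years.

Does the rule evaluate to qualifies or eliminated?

Atomic conditions:
  NOT currently suspended: yes → false
  rating > 1274: 911 > 1274 is false
  world rank ≤ 2748: 1599 ≤ 2748 is true
  entry fee paid: no → false
  holds a wildcard: yes → true
  NOT represents host nation: no → true
  NOT holds a title: yes → false
  age < 36 years: 33 < 36 is true
  federation ∈ {FIDE-A, FIDE-B, JUN}: JUN is in the set → true
  seeding points ≥ 1651: 2095 ≥ 1651 is true
  events in last 12 months ≥ 54: 56 ≥ 54 is true
  career wins ≤ 227: 331 ≤ 227 is false
  federation = FIDE-A: JUN == FIDE-A is false
  represents host nation: no → false
Combine:
[1.1] NOT false = true
[1] true AND false AND true = false
[2] false AND true = false
[3] true AND false = false
[4.2] NOT true = false
[4] true AND false = false
[5] true AND true AND false = false
[6.1] NOT true = false
[6] false AND false AND true = false
[7] true AND false AND false = false
[root] false OR false OR false OR false OR false OR false OR false = false
Overall: false → eliminated

Eliminated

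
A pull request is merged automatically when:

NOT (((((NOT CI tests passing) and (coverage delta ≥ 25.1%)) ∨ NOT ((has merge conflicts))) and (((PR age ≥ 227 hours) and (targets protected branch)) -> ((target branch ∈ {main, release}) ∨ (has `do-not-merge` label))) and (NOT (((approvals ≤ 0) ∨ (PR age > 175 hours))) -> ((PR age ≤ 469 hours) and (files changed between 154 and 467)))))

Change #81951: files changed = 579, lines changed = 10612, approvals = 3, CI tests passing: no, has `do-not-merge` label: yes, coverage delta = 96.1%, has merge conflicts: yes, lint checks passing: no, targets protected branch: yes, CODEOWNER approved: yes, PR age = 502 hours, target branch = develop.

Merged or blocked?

Atomic conditions:
  NOT CI tests passing: no → true
  coverage delta ≥ 25.1%: 96.1 ≥ 25.1 is true
  has merge conflicts: yes → true
  PR age ≥ 227 hours: 502 ≥ 227 is true
  targets protected branch: yes → true
  target branch ∈ {main, release}: develop is not in the set → false
  has `do-not-merge` label: yes → true
  approvals ≤ 0: 3 ≤ 0 is false
  PR age > 175 hours: 502 > 175 is true
  PR age ≤ 469 hours: 502 ≤ 469 is false
  files changed between 154 and 467: 579 in [154, 467] is false
Combine:
[1.1.1] true AND true = true
[1.1.2] NOT true = false
[1.1] true OR false = true
[1.2.1] true AND true = true
[1.2.2] false OR true = true
[1.2] true → true = true
[1.3.1.1] false OR true = true
[1.3.1] NOT true = false
[1.3.2] false AND false = false
[1.3] false → false (antecedent false ⇒ implication holds) = true
[1] true AND true AND true = true
[root] NOT true = false
Overall: false → blocked

Blocked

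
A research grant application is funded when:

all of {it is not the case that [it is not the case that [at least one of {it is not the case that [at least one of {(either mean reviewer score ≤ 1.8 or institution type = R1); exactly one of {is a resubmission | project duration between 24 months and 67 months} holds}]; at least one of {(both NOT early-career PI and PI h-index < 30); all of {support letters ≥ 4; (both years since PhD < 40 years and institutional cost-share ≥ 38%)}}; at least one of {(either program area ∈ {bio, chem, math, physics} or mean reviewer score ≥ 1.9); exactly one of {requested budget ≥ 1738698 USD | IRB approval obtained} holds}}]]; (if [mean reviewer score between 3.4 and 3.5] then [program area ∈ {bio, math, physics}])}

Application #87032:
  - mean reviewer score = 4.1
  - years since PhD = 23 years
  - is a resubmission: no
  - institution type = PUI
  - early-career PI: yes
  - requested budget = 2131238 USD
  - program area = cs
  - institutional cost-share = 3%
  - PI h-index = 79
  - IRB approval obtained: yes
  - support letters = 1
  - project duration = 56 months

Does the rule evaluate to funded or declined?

Atomic conditions:
  mean reviewer score ≤ 1.8: 4.1 ≤ 1.8 is false
  institution type = R1: PUI == R1 is false
  is a resubmission: no → false
  project duration between 24 months and 67 months: 56 in [24, 67] is true
  NOT early-career PI: yes → false
  PI h-index < 30: 79 < 30 is false
  support letters ≥ 4: 1 ≥ 4 is false
  years since PhD < 40 years: 23 < 40 is true
  institutional cost-share ≥ 38%: 3 ≥ 38 is false
  program area ∈ {bio, chem, math, physics}: cs is not in the set → false
  mean reviewer score ≥ 1.9: 4.1 ≥ 1.9 is true
  requested budget ≥ 1738698 USD: 2131238 ≥ 1738698 is true
  IRB approval obtained: yes → true
  mean reviewer score between 3.4 and 3.5: 4.1 in [3.4, 3.5] is false
  program area ∈ {bio, math, physics}: cs is not in the set → false
Combine:
[1.1.1.1.1.1] false OR false = false
[1.1.1.1.1.2] exactly-one(false, true) = true
[1.1.1.1.1] false OR true = true
[1.1.1.1] NOT true = false
[1.1.1.2.1] false AND false = false
[1.1.1.2.2.2] true AND false = false
[1.1.1.2.2] false AND false = false
[1.1.1.2] false OR false = false
[1.1.1.3.1] false OR true = true
[1.1.1.3.2] exactly-one(true, true) = false
[1.1.1.3] true OR false = true
[1.1.1] false OR false OR true = true
[1.1] NOT true = false
[1] NOT false = true
[2] false → false (antecedent false ⇒ implication holds) = true
[root] true AND true = true
Overall: true → funded

Funded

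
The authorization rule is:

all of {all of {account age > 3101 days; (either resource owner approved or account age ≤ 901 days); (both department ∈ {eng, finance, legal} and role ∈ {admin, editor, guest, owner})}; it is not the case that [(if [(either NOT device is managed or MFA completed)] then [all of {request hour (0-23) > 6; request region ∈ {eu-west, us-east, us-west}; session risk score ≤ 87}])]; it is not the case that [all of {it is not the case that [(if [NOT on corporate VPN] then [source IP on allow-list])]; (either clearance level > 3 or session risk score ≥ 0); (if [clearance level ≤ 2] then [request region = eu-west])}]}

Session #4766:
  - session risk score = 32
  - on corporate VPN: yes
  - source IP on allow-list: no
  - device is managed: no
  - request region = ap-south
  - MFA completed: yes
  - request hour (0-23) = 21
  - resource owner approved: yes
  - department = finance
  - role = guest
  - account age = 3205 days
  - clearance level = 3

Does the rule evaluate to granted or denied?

Atomic conditions:
  account age > 3101 days: 3205 > 3101 is true
  resource owner approved: yes → true
  account age ≤ 901 days: 3205 ≤ 901 is false
  department ∈ {eng, finance, legal}: finance is in the set → true
  role ∈ {admin, editor, guest, owner}: guest is in the set → true
  NOT device is managed: no → true
  MFA completed: yes → true
  request hour (0-23) > 6: 21 > 6 is true
  request region ∈ {eu-west, us-east, us-west}: ap-south is not in the set → false
  session risk score ≤ 87: 32 ≤ 87 is true
  NOT on corporate VPN: yes → false
  source IP on allow-list: no → false
  clearance level > 3: 3 > 3 is false
  session risk score ≥ 0: 32 ≥ 0 is true
  clearance level ≤ 2: 3 ≤ 2 is false
  request region = eu-west: ap-south == eu-west is false
Combine:
[1.2] true OR false = true
[1.3] true AND true = true
[1] true AND true AND true = true
[2.1.1] true OR true = true
[2.1.2] true AND false AND true = false
[2.1] true → false = false
[2] NOT false = true
[3.1.1.1] false → false (antecedent false ⇒ implication holds) = true
[3.1.1] NOT true = false
[3.1.2] false OR true = true
[3.1.3] false → false (antecedent false ⇒ implication holds) = true
[3.1] false AND true AND true = false
[3] NOT false = true
[root] true AND true AND true = true
Overall: true → granted

Granted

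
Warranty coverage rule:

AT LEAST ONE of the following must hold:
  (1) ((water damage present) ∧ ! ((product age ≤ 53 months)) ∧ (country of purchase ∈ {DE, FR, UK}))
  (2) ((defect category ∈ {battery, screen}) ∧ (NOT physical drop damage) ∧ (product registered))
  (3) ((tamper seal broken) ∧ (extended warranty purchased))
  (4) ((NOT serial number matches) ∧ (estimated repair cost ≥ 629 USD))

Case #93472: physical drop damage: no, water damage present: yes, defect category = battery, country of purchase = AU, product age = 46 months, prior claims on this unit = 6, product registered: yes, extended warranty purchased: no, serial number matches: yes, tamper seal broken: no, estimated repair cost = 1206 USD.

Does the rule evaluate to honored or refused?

Honored

Atomic conditions:
  water damage present: yes → true
  product age ≤ 53 months: 46 ≤ 53 is true
  country of purchase ∈ {DE, FR, UK}: AU is not in the set → false
  defect category ∈ {battery, screen}: battery is in the set → true
  NOT physical drop damage: no → true
  product registered: yes → true
  tamper seal broken: no → false
  extended warranty purchased: no → false
  NOT serial number matches: yes → false
  estimated repair cost ≥ 629 USD: 1206 ≥ 629 is true
Combine:
[1.2] NOT true = false
[1] true AND false AND false = false
[2] true AND true AND true = true
[3] false AND false = false
[4] false AND true = false
[root] false OR true OR false OR false = true
Overall: true → honored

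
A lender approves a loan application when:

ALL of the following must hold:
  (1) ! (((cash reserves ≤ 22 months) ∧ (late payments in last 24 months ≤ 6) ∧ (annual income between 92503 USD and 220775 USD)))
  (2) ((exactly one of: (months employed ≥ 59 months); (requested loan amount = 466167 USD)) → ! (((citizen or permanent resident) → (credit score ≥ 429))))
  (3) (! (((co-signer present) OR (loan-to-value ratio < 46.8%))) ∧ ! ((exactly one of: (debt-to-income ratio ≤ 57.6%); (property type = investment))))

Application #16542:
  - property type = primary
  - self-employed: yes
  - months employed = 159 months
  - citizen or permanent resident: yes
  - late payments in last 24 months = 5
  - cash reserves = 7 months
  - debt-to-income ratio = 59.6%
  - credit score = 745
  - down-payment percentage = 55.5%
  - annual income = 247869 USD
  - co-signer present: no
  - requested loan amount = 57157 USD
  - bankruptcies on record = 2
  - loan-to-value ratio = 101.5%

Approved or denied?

Atomic conditions:
  cash reserves ≤ 22 months: 7 ≤ 22 is true
  late payments in last 24 months ≤ 6: 5 ≤ 6 is true
  annual income between 92503 USD and 220775 USD: 247869 in [92503, 220775] is false
  months employed ≥ 59 months: 159 ≥ 59 is true
  requested loan amount = 466167 USD: 57157 == 466167 is false
  citizen or permanent resident: yes → true
  credit score ≥ 429: 745 ≥ 429 is true
  co-signer present: no → false
  loan-to-value ratio < 46.8%: 101.5 < 46.8 is false
  debt-to-income ratio ≤ 57.6%: 59.6 ≤ 57.6 is false
  property type = investment: primary == investment is false
Combine:
[1.1] true AND true AND false = false
[1] NOT false = true
[2.1] exactly-one(true, false) = true
[2.2.1] true → true = true
[2.2] NOT true = false
[2] true → false = false
[3.1.1] false OR false = false
[3.1] NOT false = true
[3.2.1] exactly-one(false, false) = false
[3.2] NOT false = true
[3] true AND true = true
[root] true AND false AND true = false
Overall: false → denied

Denied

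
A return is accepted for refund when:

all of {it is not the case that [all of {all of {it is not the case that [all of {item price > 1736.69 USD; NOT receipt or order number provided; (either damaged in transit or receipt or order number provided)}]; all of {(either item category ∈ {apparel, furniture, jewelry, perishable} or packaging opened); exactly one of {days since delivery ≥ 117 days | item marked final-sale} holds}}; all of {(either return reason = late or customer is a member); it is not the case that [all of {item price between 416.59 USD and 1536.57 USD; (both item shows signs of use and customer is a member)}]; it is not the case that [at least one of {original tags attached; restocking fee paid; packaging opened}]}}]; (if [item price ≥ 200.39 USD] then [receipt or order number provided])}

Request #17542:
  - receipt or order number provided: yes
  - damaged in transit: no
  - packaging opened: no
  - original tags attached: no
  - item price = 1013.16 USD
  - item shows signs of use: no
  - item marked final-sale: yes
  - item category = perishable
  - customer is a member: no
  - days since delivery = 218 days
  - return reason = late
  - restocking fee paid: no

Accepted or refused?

Accepted

Atomic conditions:
  item price > 1736.69 USD: 1013.16 > 1736.69 is false
  NOT receipt or order number provided: yes → false
  damaged in transit: no → false
  receipt or order number provided: yes → true
  item category ∈ {apparel, furniture, jewelry, perishable}: perishable is in the set → true
  packaging opened: no → false
  days since delivery ≥ 117 days: 218 ≥ 117 is true
  item marked final-sale: yes → true
  return reason = late: late == late is true
  customer is a member: no → false
  item price between 416.59 USD and 1536.57 USD: 1013.16 in [416.59, 1536.57] is true
  item shows signs of use: no → false
  original tags attached: no → false
  restocking fee paid: no → false
  item price ≥ 200.39 USD: 1013.16 ≥ 200.39 is true
Combine:
[1.1.1.1.1.3] false OR true = true
[1.1.1.1.1] false AND false AND true = false
[1.1.1.1] NOT false = true
[1.1.1.2.1] true OR false = true
[1.1.1.2.2] exactly-one(true, true) = false
[1.1.1.2] true AND false = false
[1.1.1] true AND false = false
[1.1.2.1] true OR false = true
[1.1.2.2.1.2] false AND false = false
[1.1.2.2.1] true AND false = false
[1.1.2.2] NOT false = true
[1.1.2.3.1] false OR false OR false = false
[1.1.2.3] NOT false = true
[1.1.2] true AND true AND true = true
[1.1] false AND true = false
[1] NOT false = true
[2] true → true = true
[root] true AND true = true
Overall: true → accepted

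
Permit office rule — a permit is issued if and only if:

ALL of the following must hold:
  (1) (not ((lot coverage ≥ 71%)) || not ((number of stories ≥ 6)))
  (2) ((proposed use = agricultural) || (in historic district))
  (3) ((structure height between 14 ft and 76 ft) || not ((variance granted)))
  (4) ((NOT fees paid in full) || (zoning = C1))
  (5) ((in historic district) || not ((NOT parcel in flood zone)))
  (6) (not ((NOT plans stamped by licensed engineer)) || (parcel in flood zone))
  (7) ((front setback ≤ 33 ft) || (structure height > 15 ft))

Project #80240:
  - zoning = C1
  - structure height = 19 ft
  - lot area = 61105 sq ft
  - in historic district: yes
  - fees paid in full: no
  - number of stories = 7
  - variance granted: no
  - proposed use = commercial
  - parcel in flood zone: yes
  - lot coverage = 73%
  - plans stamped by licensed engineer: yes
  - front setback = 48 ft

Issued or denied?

Denied

Atomic conditions:
  lot coverage ≥ 71%: 73 ≥ 71 is true
  number of stories ≥ 6: 7 ≥ 6 is true
  proposed use = agricultural: commercial == agricultural is false
  in historic district: yes → true
  structure height between 14 ft and 76 ft: 19 in [14, 76] is true
  variance granted: no → false
  NOT fees paid in full: no → true
  zoning = C1: C1 == C1 is true
  NOT parcel in flood zone: yes → false
  NOT plans stamped by licensed engineer: yes → false
  parcel in flood zone: yes → true
  front setback ≤ 33 ft: 48 ≤ 33 is false
  structure height > 15 ft: 19 > 15 is true
Combine:
[1.1] NOT true = false
[1.2] NOT true = false
[1] false OR false = false
[2] false OR true = true
[3.2] NOT false = true
[3] true OR true = true
[4] true OR true = true
[5.2] NOT false = true
[5] true OR true = true
[6.1] NOT false = true
[6] true OR true = true
[7] false OR true = true
[root] false AND true AND true AND true AND true AND true AND true = false
Overall: false → denied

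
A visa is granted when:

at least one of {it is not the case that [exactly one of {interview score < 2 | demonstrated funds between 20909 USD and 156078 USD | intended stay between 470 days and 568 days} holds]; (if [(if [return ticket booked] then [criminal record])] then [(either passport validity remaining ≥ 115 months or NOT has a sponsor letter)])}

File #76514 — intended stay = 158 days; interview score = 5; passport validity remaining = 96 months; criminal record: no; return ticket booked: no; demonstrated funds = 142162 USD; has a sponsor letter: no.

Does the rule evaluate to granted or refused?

Granted

Atomic conditions:
  interview score < 2: 5 < 2 is false
  demonstrated funds between 20909 USD and 156078 USD: 142162 in [20909, 156078] is true
  intended stay between 470 days and 568 days: 158 in [470, 568] is false
  return ticket booked: no → false
  criminal record: no → false
  passport validity remaining ≥ 115 months: 96 ≥ 115 is false
  NOT has a sponsor letter: no → true
Combine:
[1.1] exactly-one(false, true, false) = true
[1] NOT true = false
[2.1] false → false (antecedent false ⇒ implication holds) = true
[2.2] false OR true = true
[2] true → true = true
[root] false OR true = true
Overall: true → granted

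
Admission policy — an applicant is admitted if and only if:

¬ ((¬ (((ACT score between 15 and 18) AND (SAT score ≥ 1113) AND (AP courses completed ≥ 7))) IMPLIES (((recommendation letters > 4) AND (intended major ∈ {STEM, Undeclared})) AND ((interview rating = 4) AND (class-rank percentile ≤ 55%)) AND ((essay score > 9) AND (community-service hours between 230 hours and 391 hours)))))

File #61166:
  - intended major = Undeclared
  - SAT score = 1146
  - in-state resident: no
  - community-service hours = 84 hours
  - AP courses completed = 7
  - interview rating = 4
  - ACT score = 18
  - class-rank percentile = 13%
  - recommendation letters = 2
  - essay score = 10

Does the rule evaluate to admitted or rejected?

Atomic conditions:
  ACT score between 15 and 18: 18 in [15, 18] is true
  SAT score ≥ 1113: 1146 ≥ 1113 is true
  AP courses completed ≥ 7: 7 ≥ 7 is true
  recommendation letters > 4: 2 > 4 is false
  intended major ∈ {STEM, Undeclared}: Undeclared is in the set → true
  interview rating = 4: 4 == 4 is true
  class-rank percentile ≤ 55%: 13 ≤ 55 is true
  essay score > 9: 10 > 9 is true
  community-service hours between 230 hours and 391 hours: 84 in [230, 391] is false
Combine:
[1.1.1] true AND true AND true = true
[1.1] NOT true = false
[1.2.1] false AND true = false
[1.2.2] true AND true = true
[1.2.3] true AND false = false
[1.2] false AND true AND false = false
[1] false → false (antecedent false ⇒ implication holds) = true
[root] NOT true = false
Overall: false → rejected

Rejected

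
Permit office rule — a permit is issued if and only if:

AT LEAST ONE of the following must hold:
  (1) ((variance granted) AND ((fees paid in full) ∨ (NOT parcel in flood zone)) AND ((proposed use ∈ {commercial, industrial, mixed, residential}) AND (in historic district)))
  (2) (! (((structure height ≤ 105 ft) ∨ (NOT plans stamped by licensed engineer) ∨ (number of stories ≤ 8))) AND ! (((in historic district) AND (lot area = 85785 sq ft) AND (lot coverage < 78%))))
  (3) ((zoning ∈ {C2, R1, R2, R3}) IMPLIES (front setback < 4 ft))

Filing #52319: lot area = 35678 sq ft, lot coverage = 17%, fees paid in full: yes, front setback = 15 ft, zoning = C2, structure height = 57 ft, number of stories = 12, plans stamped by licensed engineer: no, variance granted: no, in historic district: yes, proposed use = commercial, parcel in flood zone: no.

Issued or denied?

Denied

Atomic conditions:
  variance granted: no → false
  fees paid in full: yes → true
  NOT parcel in flood zone: no → true
  proposed use ∈ {commercial, industrial, mixed, residential}: commercial is in the set → true
  in historic district: yes → true
  structure height ≤ 105 ft: 57 ≤ 105 is true
  NOT plans stamped by licensed engineer: no → true
  number of stories ≤ 8: 12 ≤ 8 is false
  lot area = 85785 sq ft: 35678 == 85785 is false
  lot coverage < 78%: 17 < 78 is true
  zoning ∈ {C2, R1, R2, R3}: C2 is in the set → true
  front setback < 4 ft: 15 < 4 is false
Combine:
[1.2] true OR true = true
[1.3] true AND true = true
[1] false AND true AND true = false
[2.1.1] true OR true OR false = true
[2.1] NOT true = false
[2.2.1] true AND false AND true = false
[2.2] NOT false = true
[2] false AND true = false
[3] true → false = false
[root] false OR false OR false = false
Overall: false → denied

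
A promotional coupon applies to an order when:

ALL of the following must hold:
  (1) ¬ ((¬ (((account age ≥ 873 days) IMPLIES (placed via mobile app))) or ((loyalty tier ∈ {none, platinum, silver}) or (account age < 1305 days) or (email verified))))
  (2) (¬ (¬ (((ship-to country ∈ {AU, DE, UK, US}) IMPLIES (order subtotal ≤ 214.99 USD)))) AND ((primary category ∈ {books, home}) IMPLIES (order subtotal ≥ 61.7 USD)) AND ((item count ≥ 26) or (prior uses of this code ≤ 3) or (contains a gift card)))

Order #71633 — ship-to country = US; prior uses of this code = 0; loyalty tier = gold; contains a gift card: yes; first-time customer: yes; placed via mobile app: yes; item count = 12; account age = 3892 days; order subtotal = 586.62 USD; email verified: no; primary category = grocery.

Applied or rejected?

Rejected

Atomic conditions:
  account age ≥ 873 days: 3892 ≥ 873 is true
  placed via mobile app: yes → true
  loyalty tier ∈ {none, platinum, silver}: gold is not in the set → false
  account age < 1305 days: 3892 < 1305 is false
  email verified: no → false
  ship-to country ∈ {AU, DE, UK, US}: US is in the set → true
  order subtotal ≤ 214.99 USD: 586.62 ≤ 214.99 is false
  primary category ∈ {books, home}: grocery is not in the set → false
  order subtotal ≥ 61.7 USD: 586.62 ≥ 61.7 is true
  item count ≥ 26: 12 ≥ 26 is false
  prior uses of this code ≤ 3: 0 ≤ 3 is true
  contains a gift card: yes → true
Combine:
[1.1.1.1] true → true = true
[1.1.1] NOT true = false
[1.1.2] false OR false OR false = false
[1.1] false OR false = false
[1] NOT false = true
[2.1.1.1] true → false = false
[2.1.1] NOT false = true
[2.1] NOT true = false
[2.2] false → true (antecedent false ⇒ implication holds) = true
[2.3] false OR true OR true = true
[2] false AND true AND true = false
[root] true AND false = false
Overall: false → rejected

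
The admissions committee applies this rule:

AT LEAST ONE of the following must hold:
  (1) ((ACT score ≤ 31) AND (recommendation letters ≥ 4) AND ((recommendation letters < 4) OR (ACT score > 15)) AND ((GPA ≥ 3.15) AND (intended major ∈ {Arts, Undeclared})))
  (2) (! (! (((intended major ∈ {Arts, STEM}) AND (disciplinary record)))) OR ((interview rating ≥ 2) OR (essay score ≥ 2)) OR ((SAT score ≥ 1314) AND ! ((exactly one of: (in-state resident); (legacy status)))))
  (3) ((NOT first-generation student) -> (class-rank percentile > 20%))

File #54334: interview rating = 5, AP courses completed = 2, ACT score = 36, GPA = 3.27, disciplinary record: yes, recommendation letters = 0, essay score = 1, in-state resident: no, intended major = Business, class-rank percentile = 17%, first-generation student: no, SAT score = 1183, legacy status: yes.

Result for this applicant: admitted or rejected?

Atomic conditions:
  ACT score ≤ 31: 36 ≤ 31 is false
  recommendation letters ≥ 4: 0 ≥ 4 is false
  recommendation letters < 4: 0 < 4 is true
  ACT score > 15: 36 > 15 is true
  GPA ≥ 3.15: 3.27 ≥ 3.15 is true
  intended major ∈ {Arts, Undeclared}: Business is not in the set → false
  intended major ∈ {Arts, STEM}: Business is not in the set → false
  disciplinary record: yes → true
  interview rating ≥ 2: 5 ≥ 2 is true
  essay score ≥ 2: 1 ≥ 2 is false
  SAT score ≥ 1314: 1183 ≥ 1314 is false
  in-state resident: no → false
  legacy status: yes → true
  NOT first-generation student: no → true
  class-rank percentile > 20%: 17 > 20 is false
Combine:
[1.3] true OR true = true
[1.4] true AND false = false
[1] false AND false AND true AND false = false
[2.1.1.1] false AND true = false
[2.1.1] NOT false = true
[2.1] NOT true = false
[2.2] true OR false = true
[2.3.2.1] exactly-one(false, true) = true
[2.3.2] NOT true = false
[2.3] false AND false = false
[2] false OR true OR false = true
[3] true → false = false
[root] false OR true OR false = true
Overall: true → admitted

Admitted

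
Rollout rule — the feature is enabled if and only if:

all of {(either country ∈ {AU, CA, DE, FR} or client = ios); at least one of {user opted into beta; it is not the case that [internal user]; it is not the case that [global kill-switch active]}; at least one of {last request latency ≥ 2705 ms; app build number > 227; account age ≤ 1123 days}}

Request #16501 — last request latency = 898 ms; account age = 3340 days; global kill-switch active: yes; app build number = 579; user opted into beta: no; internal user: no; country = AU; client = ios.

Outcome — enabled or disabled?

Atomic conditions:
  country ∈ {AU, CA, DE, FR}: AU is in the set → true
  client = ios: ios == ios is true
  user opted into beta: no → false
  internal user: no → false
  global kill-switch active: yes → true
  last request latency ≥ 2705 ms: 898 ≥ 2705 is false
  app build number > 227: 579 > 227 is true
  account age ≤ 1123 days: 3340 ≤ 1123 is false
Combine:
[1] true OR true = true
[2.2] NOT false = true
[2.3] NOT true = false
[2] false OR true OR false = true
[3] false OR true OR false = true
[root] true AND true AND true = true
Overall: true → enabled

Enabled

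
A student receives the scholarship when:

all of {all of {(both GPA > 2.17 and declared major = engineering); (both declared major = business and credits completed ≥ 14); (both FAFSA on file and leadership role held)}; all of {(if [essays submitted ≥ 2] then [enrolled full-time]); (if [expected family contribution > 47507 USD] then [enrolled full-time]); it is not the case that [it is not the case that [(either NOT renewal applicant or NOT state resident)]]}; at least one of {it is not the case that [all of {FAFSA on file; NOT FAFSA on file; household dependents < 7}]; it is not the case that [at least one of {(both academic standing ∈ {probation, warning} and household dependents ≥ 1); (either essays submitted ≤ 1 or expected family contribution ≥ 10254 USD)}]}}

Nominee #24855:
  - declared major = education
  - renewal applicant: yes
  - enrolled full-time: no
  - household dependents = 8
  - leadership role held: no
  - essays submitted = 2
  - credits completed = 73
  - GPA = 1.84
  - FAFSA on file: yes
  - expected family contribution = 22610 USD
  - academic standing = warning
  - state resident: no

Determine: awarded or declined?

Atomic conditions:
  GPA > 2.17: 1.84 > 2.17 is false
  declared major = engineering: education == engineering is false
  declared major = business: education == business is false
  credits completed ≥ 14: 73 ≥ 14 is true
  FAFSA on file: yes → true
  leadership role held: no → false
  essays submitted ≥ 2: 2 ≥ 2 is true
  enrolled full-time: no → false
  expected family contribution > 47507 USD: 22610 > 47507 is false
  NOT renewal applicant: yes → false
  NOT state resident: no → true
  NOT FAFSA on file: yes → false
  household dependents < 7: 8 < 7 is false
  academic standing ∈ {probation, warning}: warning is in the set → true
  household dependents ≥ 1: 8 ≥ 1 is true
  essays submitted ≤ 1: 2 ≤ 1 is false
  expected family contribution ≥ 10254 USD: 22610 ≥ 10254 is true
Combine:
[1.1] false AND false = false
[1.2] false AND true = false
[1.3] true AND false = false
[1] false AND false AND false = false
[2.1] true → false = false
[2.2] false → false (antecedent false ⇒ implication holds) = true
[2.3.1.1] false OR true = true
[2.3.1] NOT true = false
[2.3] NOT false = true
[2] false AND true AND true = false
[3.1.1] true AND false AND false = false
[3.1] NOT false = true
[3.2.1.1] true AND true = true
[3.2.1.2] false OR true = true
[3.2.1] true OR true = true
[3.2] NOT true = false
[3] true OR false = true
[root] false AND false AND true = false
Overall: false → declined

Declined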